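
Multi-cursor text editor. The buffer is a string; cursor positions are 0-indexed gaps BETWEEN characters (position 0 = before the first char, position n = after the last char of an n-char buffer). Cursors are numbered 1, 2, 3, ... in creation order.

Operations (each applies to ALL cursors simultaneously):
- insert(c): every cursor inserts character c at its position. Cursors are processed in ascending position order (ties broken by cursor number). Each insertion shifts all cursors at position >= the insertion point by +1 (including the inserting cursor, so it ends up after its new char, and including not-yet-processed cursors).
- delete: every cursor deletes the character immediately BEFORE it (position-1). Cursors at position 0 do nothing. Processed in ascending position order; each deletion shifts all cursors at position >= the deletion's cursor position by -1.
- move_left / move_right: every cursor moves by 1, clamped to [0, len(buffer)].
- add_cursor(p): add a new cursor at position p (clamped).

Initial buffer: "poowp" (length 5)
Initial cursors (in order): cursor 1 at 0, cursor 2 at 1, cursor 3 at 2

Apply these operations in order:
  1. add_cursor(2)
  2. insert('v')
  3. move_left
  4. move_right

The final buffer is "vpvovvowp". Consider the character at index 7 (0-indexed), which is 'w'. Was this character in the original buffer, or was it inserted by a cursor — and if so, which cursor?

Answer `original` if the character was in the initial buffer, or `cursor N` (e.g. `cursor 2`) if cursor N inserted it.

Answer: original

Derivation:
After op 1 (add_cursor(2)): buffer="poowp" (len 5), cursors c1@0 c2@1 c3@2 c4@2, authorship .....
After op 2 (insert('v')): buffer="vpvovvowp" (len 9), cursors c1@1 c2@3 c3@6 c4@6, authorship 1.2.34...
After op 3 (move_left): buffer="vpvovvowp" (len 9), cursors c1@0 c2@2 c3@5 c4@5, authorship 1.2.34...
After op 4 (move_right): buffer="vpvovvowp" (len 9), cursors c1@1 c2@3 c3@6 c4@6, authorship 1.2.34...
Authorship (.=original, N=cursor N): 1 . 2 . 3 4 . . .
Index 7: author = original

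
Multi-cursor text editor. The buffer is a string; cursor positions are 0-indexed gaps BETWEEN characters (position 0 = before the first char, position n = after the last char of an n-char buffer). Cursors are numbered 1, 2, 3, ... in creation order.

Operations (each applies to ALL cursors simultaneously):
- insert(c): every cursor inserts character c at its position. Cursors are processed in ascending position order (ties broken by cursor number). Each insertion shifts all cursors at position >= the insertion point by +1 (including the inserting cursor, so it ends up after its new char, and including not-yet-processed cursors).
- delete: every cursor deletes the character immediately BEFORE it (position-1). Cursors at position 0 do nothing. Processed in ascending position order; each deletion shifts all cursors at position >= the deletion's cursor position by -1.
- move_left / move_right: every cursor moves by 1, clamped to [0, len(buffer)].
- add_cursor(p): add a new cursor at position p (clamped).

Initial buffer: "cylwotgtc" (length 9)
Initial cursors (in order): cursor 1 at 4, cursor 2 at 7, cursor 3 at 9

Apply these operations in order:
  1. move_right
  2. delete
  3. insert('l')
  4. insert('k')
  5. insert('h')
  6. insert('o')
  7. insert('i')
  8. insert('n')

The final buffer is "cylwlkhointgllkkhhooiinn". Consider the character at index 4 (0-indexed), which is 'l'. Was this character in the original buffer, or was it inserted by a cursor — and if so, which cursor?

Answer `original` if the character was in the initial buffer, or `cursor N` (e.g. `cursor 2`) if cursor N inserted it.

Answer: cursor 1

Derivation:
After op 1 (move_right): buffer="cylwotgtc" (len 9), cursors c1@5 c2@8 c3@9, authorship .........
After op 2 (delete): buffer="cylwtg" (len 6), cursors c1@4 c2@6 c3@6, authorship ......
After op 3 (insert('l')): buffer="cylwltgll" (len 9), cursors c1@5 c2@9 c3@9, authorship ....1..23
After op 4 (insert('k')): buffer="cylwlktgllkk" (len 12), cursors c1@6 c2@12 c3@12, authorship ....11..2323
After op 5 (insert('h')): buffer="cylwlkhtgllkkhh" (len 15), cursors c1@7 c2@15 c3@15, authorship ....111..232323
After op 6 (insert('o')): buffer="cylwlkhotgllkkhhoo" (len 18), cursors c1@8 c2@18 c3@18, authorship ....1111..23232323
After op 7 (insert('i')): buffer="cylwlkhoitgllkkhhooii" (len 21), cursors c1@9 c2@21 c3@21, authorship ....11111..2323232323
After op 8 (insert('n')): buffer="cylwlkhointgllkkhhooiinn" (len 24), cursors c1@10 c2@24 c3@24, authorship ....111111..232323232323
Authorship (.=original, N=cursor N): . . . . 1 1 1 1 1 1 . . 2 3 2 3 2 3 2 3 2 3 2 3
Index 4: author = 1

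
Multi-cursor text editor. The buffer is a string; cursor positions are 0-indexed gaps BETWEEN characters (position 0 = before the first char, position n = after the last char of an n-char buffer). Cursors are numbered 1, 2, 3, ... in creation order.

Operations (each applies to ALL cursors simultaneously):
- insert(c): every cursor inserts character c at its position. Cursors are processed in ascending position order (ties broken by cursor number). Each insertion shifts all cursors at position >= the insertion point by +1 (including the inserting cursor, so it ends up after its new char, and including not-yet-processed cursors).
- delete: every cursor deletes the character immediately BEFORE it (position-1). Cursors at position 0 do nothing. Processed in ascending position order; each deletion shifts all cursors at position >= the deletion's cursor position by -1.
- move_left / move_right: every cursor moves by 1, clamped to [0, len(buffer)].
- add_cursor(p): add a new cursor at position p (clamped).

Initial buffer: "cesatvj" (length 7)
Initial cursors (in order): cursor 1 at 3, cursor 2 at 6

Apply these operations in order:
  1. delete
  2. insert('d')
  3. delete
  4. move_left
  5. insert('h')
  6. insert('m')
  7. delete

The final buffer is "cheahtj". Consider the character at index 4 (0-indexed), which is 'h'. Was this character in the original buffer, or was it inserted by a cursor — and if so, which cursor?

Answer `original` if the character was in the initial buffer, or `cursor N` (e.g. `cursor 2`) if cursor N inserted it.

Answer: cursor 2

Derivation:
After op 1 (delete): buffer="ceatj" (len 5), cursors c1@2 c2@4, authorship .....
After op 2 (insert('d')): buffer="cedatdj" (len 7), cursors c1@3 c2@6, authorship ..1..2.
After op 3 (delete): buffer="ceatj" (len 5), cursors c1@2 c2@4, authorship .....
After op 4 (move_left): buffer="ceatj" (len 5), cursors c1@1 c2@3, authorship .....
After op 5 (insert('h')): buffer="cheahtj" (len 7), cursors c1@2 c2@5, authorship .1..2..
After op 6 (insert('m')): buffer="chmeahmtj" (len 9), cursors c1@3 c2@7, authorship .11..22..
After op 7 (delete): buffer="cheahtj" (len 7), cursors c1@2 c2@5, authorship .1..2..
Authorship (.=original, N=cursor N): . 1 . . 2 . .
Index 4: author = 2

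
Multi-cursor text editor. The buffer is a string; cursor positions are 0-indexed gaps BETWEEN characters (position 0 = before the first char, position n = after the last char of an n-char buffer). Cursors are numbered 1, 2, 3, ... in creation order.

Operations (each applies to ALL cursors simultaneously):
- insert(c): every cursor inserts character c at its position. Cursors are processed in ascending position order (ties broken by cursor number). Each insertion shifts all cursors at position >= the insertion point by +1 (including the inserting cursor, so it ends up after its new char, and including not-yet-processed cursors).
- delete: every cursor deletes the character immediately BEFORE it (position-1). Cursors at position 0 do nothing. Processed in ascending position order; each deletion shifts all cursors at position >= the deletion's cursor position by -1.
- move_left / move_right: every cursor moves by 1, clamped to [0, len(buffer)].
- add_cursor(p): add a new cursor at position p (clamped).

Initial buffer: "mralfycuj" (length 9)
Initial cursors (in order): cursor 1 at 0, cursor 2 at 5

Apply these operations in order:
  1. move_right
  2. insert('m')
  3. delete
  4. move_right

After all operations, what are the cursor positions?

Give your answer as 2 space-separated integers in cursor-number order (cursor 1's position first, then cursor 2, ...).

After op 1 (move_right): buffer="mralfycuj" (len 9), cursors c1@1 c2@6, authorship .........
After op 2 (insert('m')): buffer="mmralfymcuj" (len 11), cursors c1@2 c2@8, authorship .1.....2...
After op 3 (delete): buffer="mralfycuj" (len 9), cursors c1@1 c2@6, authorship .........
After op 4 (move_right): buffer="mralfycuj" (len 9), cursors c1@2 c2@7, authorship .........

Answer: 2 7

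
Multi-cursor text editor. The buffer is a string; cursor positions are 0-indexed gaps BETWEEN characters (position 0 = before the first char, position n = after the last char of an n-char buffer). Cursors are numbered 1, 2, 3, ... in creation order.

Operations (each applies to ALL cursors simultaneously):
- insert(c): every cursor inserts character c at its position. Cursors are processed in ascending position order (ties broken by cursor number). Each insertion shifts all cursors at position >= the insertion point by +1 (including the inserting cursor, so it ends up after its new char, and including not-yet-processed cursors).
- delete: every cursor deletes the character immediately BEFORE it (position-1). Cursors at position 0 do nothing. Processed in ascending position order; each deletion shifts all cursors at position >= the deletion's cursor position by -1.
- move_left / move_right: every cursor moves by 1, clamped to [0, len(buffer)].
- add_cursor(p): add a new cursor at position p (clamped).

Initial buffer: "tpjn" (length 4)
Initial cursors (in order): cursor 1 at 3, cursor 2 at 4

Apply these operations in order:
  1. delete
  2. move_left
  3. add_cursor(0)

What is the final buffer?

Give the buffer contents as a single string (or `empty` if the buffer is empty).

Answer: tp

Derivation:
After op 1 (delete): buffer="tp" (len 2), cursors c1@2 c2@2, authorship ..
After op 2 (move_left): buffer="tp" (len 2), cursors c1@1 c2@1, authorship ..
After op 3 (add_cursor(0)): buffer="tp" (len 2), cursors c3@0 c1@1 c2@1, authorship ..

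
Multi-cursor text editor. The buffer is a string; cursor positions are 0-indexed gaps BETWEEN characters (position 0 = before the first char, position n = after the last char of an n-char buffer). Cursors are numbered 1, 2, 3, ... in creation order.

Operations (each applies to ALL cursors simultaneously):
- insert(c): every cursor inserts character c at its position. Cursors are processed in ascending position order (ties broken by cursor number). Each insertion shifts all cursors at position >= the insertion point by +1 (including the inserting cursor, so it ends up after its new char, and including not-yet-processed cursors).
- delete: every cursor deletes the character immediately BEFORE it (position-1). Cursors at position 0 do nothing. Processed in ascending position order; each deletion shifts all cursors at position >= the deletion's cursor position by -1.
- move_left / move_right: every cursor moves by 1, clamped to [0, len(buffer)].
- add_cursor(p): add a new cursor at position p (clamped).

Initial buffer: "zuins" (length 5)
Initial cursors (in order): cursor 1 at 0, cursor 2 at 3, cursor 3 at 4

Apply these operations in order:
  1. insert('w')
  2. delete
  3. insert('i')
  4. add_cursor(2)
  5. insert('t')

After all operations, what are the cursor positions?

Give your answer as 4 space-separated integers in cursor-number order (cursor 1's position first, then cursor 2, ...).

After op 1 (insert('w')): buffer="wzuiwnws" (len 8), cursors c1@1 c2@5 c3@7, authorship 1...2.3.
After op 2 (delete): buffer="zuins" (len 5), cursors c1@0 c2@3 c3@4, authorship .....
After op 3 (insert('i')): buffer="izuiinis" (len 8), cursors c1@1 c2@5 c3@7, authorship 1...2.3.
After op 4 (add_cursor(2)): buffer="izuiinis" (len 8), cursors c1@1 c4@2 c2@5 c3@7, authorship 1...2.3.
After op 5 (insert('t')): buffer="itztuiitnits" (len 12), cursors c1@2 c4@4 c2@8 c3@11, authorship 11.4..22.33.

Answer: 2 8 11 4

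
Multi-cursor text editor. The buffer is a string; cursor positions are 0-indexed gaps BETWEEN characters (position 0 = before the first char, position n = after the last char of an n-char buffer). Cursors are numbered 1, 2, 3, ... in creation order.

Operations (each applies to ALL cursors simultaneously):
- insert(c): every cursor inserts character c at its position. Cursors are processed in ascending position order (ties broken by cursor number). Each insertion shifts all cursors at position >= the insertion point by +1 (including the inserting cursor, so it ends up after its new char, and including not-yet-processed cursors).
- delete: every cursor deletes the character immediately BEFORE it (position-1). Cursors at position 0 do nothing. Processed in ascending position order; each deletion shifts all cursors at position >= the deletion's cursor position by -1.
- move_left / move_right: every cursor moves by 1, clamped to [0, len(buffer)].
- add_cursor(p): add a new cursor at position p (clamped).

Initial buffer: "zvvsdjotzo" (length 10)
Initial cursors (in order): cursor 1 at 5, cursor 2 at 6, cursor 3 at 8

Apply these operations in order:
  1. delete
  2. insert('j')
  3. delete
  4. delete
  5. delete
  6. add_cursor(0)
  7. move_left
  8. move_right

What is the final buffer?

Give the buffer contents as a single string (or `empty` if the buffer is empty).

Answer: zo

Derivation:
After op 1 (delete): buffer="zvvsozo" (len 7), cursors c1@4 c2@4 c3@5, authorship .......
After op 2 (insert('j')): buffer="zvvsjjojzo" (len 10), cursors c1@6 c2@6 c3@8, authorship ....12.3..
After op 3 (delete): buffer="zvvsozo" (len 7), cursors c1@4 c2@4 c3@5, authorship .......
After op 4 (delete): buffer="zvzo" (len 4), cursors c1@2 c2@2 c3@2, authorship ....
After op 5 (delete): buffer="zo" (len 2), cursors c1@0 c2@0 c3@0, authorship ..
After op 6 (add_cursor(0)): buffer="zo" (len 2), cursors c1@0 c2@0 c3@0 c4@0, authorship ..
After op 7 (move_left): buffer="zo" (len 2), cursors c1@0 c2@0 c3@0 c4@0, authorship ..
After op 8 (move_right): buffer="zo" (len 2), cursors c1@1 c2@1 c3@1 c4@1, authorship ..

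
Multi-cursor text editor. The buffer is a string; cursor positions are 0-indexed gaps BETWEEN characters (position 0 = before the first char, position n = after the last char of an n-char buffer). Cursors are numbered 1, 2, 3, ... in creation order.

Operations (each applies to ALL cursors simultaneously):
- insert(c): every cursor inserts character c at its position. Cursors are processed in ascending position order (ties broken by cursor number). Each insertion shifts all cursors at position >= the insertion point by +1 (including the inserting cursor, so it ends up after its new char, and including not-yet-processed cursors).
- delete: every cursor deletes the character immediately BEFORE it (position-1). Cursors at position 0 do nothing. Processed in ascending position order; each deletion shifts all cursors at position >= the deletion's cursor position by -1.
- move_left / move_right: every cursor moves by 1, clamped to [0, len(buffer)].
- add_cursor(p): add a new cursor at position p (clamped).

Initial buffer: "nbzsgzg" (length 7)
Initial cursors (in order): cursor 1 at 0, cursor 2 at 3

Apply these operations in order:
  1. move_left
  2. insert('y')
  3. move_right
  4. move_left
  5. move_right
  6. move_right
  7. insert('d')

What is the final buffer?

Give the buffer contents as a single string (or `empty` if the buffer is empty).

Answer: ynbdyzsdgzg

Derivation:
After op 1 (move_left): buffer="nbzsgzg" (len 7), cursors c1@0 c2@2, authorship .......
After op 2 (insert('y')): buffer="ynbyzsgzg" (len 9), cursors c1@1 c2@4, authorship 1..2.....
After op 3 (move_right): buffer="ynbyzsgzg" (len 9), cursors c1@2 c2@5, authorship 1..2.....
After op 4 (move_left): buffer="ynbyzsgzg" (len 9), cursors c1@1 c2@4, authorship 1..2.....
After op 5 (move_right): buffer="ynbyzsgzg" (len 9), cursors c1@2 c2@5, authorship 1..2.....
After op 6 (move_right): buffer="ynbyzsgzg" (len 9), cursors c1@3 c2@6, authorship 1..2.....
After op 7 (insert('d')): buffer="ynbdyzsdgzg" (len 11), cursors c1@4 c2@8, authorship 1..12..2...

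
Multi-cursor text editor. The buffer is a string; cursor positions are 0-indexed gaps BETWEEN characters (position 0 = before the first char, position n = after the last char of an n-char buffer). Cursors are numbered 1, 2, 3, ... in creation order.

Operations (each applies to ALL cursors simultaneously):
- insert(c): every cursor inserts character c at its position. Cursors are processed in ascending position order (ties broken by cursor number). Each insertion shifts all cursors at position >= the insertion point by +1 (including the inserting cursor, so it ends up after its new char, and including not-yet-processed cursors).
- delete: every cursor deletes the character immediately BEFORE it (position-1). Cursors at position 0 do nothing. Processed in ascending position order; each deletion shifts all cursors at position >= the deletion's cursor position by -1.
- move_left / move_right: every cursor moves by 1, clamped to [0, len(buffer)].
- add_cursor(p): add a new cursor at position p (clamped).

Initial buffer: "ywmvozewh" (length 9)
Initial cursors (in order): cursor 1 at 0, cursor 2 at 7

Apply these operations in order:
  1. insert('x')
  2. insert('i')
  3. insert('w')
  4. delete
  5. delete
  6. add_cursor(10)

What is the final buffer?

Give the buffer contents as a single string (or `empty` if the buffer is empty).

Answer: xywmvozexwh

Derivation:
After op 1 (insert('x')): buffer="xywmvozexwh" (len 11), cursors c1@1 c2@9, authorship 1.......2..
After op 2 (insert('i')): buffer="xiywmvozexiwh" (len 13), cursors c1@2 c2@11, authorship 11.......22..
After op 3 (insert('w')): buffer="xiwywmvozexiwwh" (len 15), cursors c1@3 c2@13, authorship 111.......222..
After op 4 (delete): buffer="xiywmvozexiwh" (len 13), cursors c1@2 c2@11, authorship 11.......22..
After op 5 (delete): buffer="xywmvozexwh" (len 11), cursors c1@1 c2@9, authorship 1.......2..
After op 6 (add_cursor(10)): buffer="xywmvozexwh" (len 11), cursors c1@1 c2@9 c3@10, authorship 1.......2..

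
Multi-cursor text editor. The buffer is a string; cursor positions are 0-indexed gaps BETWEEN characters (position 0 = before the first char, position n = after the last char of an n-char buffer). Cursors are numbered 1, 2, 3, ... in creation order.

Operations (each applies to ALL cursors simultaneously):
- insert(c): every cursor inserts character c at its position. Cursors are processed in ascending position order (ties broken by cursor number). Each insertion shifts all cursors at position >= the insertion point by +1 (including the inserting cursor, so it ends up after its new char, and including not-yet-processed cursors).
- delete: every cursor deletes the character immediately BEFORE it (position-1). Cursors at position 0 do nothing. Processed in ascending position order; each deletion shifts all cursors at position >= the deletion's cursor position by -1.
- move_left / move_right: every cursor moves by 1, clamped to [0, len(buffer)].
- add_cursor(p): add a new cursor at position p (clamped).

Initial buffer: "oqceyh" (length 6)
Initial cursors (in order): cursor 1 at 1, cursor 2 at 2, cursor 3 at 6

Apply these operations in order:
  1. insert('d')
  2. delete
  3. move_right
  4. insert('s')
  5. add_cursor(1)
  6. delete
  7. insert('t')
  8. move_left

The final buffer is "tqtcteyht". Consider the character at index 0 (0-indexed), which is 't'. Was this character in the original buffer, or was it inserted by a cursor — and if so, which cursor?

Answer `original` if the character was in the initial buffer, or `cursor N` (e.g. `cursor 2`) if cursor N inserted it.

Answer: cursor 4

Derivation:
After op 1 (insert('d')): buffer="odqdceyhd" (len 9), cursors c1@2 c2@4 c3@9, authorship .1.2....3
After op 2 (delete): buffer="oqceyh" (len 6), cursors c1@1 c2@2 c3@6, authorship ......
After op 3 (move_right): buffer="oqceyh" (len 6), cursors c1@2 c2@3 c3@6, authorship ......
After op 4 (insert('s')): buffer="oqscseyhs" (len 9), cursors c1@3 c2@5 c3@9, authorship ..1.2...3
After op 5 (add_cursor(1)): buffer="oqscseyhs" (len 9), cursors c4@1 c1@3 c2@5 c3@9, authorship ..1.2...3
After op 6 (delete): buffer="qceyh" (len 5), cursors c4@0 c1@1 c2@2 c3@5, authorship .....
After op 7 (insert('t')): buffer="tqtcteyht" (len 9), cursors c4@1 c1@3 c2@5 c3@9, authorship 4.1.2...3
After op 8 (move_left): buffer="tqtcteyht" (len 9), cursors c4@0 c1@2 c2@4 c3@8, authorship 4.1.2...3
Authorship (.=original, N=cursor N): 4 . 1 . 2 . . . 3
Index 0: author = 4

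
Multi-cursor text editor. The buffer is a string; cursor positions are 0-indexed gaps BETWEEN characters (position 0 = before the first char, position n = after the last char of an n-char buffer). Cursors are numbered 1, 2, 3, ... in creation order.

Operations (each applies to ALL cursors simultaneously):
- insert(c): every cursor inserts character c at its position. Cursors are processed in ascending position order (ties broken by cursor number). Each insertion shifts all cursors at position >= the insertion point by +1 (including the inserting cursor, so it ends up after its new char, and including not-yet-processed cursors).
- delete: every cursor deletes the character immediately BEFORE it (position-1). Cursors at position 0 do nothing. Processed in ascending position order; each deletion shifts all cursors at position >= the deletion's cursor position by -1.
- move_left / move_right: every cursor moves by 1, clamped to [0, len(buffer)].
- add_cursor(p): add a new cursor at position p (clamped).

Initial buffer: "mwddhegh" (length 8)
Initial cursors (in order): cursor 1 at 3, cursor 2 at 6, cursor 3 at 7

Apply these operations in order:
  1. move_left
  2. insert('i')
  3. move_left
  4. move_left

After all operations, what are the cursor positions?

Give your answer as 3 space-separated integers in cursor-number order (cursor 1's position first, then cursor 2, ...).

After op 1 (move_left): buffer="mwddhegh" (len 8), cursors c1@2 c2@5 c3@6, authorship ........
After op 2 (insert('i')): buffer="mwiddhieigh" (len 11), cursors c1@3 c2@7 c3@9, authorship ..1...2.3..
After op 3 (move_left): buffer="mwiddhieigh" (len 11), cursors c1@2 c2@6 c3@8, authorship ..1...2.3..
After op 4 (move_left): buffer="mwiddhieigh" (len 11), cursors c1@1 c2@5 c3@7, authorship ..1...2.3..

Answer: 1 5 7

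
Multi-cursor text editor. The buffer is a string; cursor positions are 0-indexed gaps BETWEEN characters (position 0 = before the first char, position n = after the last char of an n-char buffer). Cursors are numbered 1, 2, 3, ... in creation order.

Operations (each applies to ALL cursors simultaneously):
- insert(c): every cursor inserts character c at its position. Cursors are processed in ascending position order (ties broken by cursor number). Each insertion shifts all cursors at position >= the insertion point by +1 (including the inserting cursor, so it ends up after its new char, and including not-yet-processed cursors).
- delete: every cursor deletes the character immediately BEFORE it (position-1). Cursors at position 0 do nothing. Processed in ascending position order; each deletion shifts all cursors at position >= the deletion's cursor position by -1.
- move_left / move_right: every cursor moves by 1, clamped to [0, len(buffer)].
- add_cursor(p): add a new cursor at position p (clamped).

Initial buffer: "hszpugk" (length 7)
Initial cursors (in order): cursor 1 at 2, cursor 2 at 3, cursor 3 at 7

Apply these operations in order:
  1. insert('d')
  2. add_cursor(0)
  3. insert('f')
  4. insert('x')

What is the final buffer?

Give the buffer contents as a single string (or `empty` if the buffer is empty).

Answer: fxhsdfxzdfxpugkdfx

Derivation:
After op 1 (insert('d')): buffer="hsdzdpugkd" (len 10), cursors c1@3 c2@5 c3@10, authorship ..1.2....3
After op 2 (add_cursor(0)): buffer="hsdzdpugkd" (len 10), cursors c4@0 c1@3 c2@5 c3@10, authorship ..1.2....3
After op 3 (insert('f')): buffer="fhsdfzdfpugkdf" (len 14), cursors c4@1 c1@5 c2@8 c3@14, authorship 4..11.22....33
After op 4 (insert('x')): buffer="fxhsdfxzdfxpugkdfx" (len 18), cursors c4@2 c1@7 c2@11 c3@18, authorship 44..111.222....333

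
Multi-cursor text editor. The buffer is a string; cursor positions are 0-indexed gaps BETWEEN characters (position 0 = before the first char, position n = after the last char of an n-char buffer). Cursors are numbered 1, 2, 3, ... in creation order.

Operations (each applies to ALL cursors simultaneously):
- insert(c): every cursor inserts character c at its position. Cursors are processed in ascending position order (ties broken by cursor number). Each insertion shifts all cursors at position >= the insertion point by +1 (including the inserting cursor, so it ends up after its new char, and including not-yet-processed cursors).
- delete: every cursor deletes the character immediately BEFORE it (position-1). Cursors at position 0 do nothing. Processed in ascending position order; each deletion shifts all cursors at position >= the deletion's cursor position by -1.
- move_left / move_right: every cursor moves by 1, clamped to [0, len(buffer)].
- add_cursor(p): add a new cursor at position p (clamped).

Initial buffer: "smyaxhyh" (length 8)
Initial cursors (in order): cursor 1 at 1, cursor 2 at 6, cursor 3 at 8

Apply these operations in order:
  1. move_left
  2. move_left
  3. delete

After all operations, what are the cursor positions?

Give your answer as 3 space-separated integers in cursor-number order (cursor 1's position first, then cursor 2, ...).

After op 1 (move_left): buffer="smyaxhyh" (len 8), cursors c1@0 c2@5 c3@7, authorship ........
After op 2 (move_left): buffer="smyaxhyh" (len 8), cursors c1@0 c2@4 c3@6, authorship ........
After op 3 (delete): buffer="smyxyh" (len 6), cursors c1@0 c2@3 c3@4, authorship ......

Answer: 0 3 4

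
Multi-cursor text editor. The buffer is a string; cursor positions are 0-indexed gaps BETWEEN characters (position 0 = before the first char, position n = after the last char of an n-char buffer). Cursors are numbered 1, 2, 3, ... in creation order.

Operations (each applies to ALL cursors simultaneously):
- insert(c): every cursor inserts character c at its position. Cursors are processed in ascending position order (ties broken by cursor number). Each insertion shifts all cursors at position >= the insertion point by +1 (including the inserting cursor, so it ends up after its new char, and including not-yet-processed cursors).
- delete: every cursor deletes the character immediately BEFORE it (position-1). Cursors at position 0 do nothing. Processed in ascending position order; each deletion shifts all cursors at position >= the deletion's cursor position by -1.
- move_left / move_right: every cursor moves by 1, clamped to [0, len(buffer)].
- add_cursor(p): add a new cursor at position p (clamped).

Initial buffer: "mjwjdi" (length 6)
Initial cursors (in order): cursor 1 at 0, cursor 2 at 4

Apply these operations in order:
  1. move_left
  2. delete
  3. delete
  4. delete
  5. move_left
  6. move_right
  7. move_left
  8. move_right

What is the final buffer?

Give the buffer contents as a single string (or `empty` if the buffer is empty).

Answer: jdi

Derivation:
After op 1 (move_left): buffer="mjwjdi" (len 6), cursors c1@0 c2@3, authorship ......
After op 2 (delete): buffer="mjjdi" (len 5), cursors c1@0 c2@2, authorship .....
After op 3 (delete): buffer="mjdi" (len 4), cursors c1@0 c2@1, authorship ....
After op 4 (delete): buffer="jdi" (len 3), cursors c1@0 c2@0, authorship ...
After op 5 (move_left): buffer="jdi" (len 3), cursors c1@0 c2@0, authorship ...
After op 6 (move_right): buffer="jdi" (len 3), cursors c1@1 c2@1, authorship ...
After op 7 (move_left): buffer="jdi" (len 3), cursors c1@0 c2@0, authorship ...
After op 8 (move_right): buffer="jdi" (len 3), cursors c1@1 c2@1, authorship ...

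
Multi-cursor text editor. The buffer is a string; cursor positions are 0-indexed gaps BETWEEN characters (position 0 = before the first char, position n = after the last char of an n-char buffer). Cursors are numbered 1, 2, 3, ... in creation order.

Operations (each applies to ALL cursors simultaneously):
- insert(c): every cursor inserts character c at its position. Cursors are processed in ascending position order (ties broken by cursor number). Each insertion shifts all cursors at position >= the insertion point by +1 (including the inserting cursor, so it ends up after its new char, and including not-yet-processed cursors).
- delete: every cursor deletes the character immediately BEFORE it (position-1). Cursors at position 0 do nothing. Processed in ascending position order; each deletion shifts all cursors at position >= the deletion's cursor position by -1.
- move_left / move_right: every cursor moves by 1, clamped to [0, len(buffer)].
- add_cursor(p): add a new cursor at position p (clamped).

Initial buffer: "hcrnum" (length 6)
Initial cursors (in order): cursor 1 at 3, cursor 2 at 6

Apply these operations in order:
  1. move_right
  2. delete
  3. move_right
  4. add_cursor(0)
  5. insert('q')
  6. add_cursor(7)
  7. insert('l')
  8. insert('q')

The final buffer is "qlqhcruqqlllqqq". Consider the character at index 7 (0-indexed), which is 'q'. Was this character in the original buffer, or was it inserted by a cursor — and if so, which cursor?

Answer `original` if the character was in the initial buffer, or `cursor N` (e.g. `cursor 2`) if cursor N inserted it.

After op 1 (move_right): buffer="hcrnum" (len 6), cursors c1@4 c2@6, authorship ......
After op 2 (delete): buffer="hcru" (len 4), cursors c1@3 c2@4, authorship ....
After op 3 (move_right): buffer="hcru" (len 4), cursors c1@4 c2@4, authorship ....
After op 4 (add_cursor(0)): buffer="hcru" (len 4), cursors c3@0 c1@4 c2@4, authorship ....
After op 5 (insert('q')): buffer="qhcruqq" (len 7), cursors c3@1 c1@7 c2@7, authorship 3....12
After op 6 (add_cursor(7)): buffer="qhcruqq" (len 7), cursors c3@1 c1@7 c2@7 c4@7, authorship 3....12
After op 7 (insert('l')): buffer="qlhcruqqlll" (len 11), cursors c3@2 c1@11 c2@11 c4@11, authorship 33....12124
After op 8 (insert('q')): buffer="qlqhcruqqlllqqq" (len 15), cursors c3@3 c1@15 c2@15 c4@15, authorship 333....12124124
Authorship (.=original, N=cursor N): 3 3 3 . . . . 1 2 1 2 4 1 2 4
Index 7: author = 1

Answer: cursor 1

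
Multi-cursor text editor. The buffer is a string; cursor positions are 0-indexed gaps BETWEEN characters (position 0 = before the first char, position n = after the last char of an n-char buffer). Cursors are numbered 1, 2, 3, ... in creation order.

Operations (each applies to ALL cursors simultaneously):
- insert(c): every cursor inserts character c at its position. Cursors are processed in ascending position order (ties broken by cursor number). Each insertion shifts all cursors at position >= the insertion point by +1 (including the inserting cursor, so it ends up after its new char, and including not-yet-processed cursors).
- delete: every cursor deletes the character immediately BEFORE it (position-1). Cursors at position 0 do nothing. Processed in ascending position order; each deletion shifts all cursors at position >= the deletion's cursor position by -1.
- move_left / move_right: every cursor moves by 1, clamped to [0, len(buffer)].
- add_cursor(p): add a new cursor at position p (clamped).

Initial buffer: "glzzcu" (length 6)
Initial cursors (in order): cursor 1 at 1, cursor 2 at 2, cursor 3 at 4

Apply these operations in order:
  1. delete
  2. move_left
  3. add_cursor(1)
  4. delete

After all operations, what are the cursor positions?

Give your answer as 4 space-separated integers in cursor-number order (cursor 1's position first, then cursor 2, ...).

After op 1 (delete): buffer="zcu" (len 3), cursors c1@0 c2@0 c3@1, authorship ...
After op 2 (move_left): buffer="zcu" (len 3), cursors c1@0 c2@0 c3@0, authorship ...
After op 3 (add_cursor(1)): buffer="zcu" (len 3), cursors c1@0 c2@0 c3@0 c4@1, authorship ...
After op 4 (delete): buffer="cu" (len 2), cursors c1@0 c2@0 c3@0 c4@0, authorship ..

Answer: 0 0 0 0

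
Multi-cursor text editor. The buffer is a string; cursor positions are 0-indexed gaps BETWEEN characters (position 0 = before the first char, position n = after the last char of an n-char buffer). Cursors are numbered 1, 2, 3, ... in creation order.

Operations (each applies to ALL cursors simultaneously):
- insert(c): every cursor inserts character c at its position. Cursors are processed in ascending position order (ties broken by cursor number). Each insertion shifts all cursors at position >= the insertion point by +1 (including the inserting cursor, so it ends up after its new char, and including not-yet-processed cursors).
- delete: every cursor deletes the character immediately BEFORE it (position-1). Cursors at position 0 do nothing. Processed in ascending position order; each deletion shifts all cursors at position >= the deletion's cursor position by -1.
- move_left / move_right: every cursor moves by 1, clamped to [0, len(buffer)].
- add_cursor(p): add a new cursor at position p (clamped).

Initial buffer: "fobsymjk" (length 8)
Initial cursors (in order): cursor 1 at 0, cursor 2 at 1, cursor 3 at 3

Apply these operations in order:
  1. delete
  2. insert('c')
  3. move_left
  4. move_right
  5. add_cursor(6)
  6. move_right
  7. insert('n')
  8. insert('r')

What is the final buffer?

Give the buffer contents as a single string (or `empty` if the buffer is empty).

After op 1 (delete): buffer="osymjk" (len 6), cursors c1@0 c2@0 c3@1, authorship ......
After op 2 (insert('c')): buffer="ccocsymjk" (len 9), cursors c1@2 c2@2 c3@4, authorship 12.3.....
After op 3 (move_left): buffer="ccocsymjk" (len 9), cursors c1@1 c2@1 c3@3, authorship 12.3.....
After op 4 (move_right): buffer="ccocsymjk" (len 9), cursors c1@2 c2@2 c3@4, authorship 12.3.....
After op 5 (add_cursor(6)): buffer="ccocsymjk" (len 9), cursors c1@2 c2@2 c3@4 c4@6, authorship 12.3.....
After op 6 (move_right): buffer="ccocsymjk" (len 9), cursors c1@3 c2@3 c3@5 c4@7, authorship 12.3.....
After op 7 (insert('n')): buffer="cconncsnymnjk" (len 13), cursors c1@5 c2@5 c3@8 c4@11, authorship 12.123.3..4..
After op 8 (insert('r')): buffer="cconnrrcsnrymnrjk" (len 17), cursors c1@7 c2@7 c3@11 c4@15, authorship 12.12123.33..44..

Answer: cconnrrcsnrymnrjk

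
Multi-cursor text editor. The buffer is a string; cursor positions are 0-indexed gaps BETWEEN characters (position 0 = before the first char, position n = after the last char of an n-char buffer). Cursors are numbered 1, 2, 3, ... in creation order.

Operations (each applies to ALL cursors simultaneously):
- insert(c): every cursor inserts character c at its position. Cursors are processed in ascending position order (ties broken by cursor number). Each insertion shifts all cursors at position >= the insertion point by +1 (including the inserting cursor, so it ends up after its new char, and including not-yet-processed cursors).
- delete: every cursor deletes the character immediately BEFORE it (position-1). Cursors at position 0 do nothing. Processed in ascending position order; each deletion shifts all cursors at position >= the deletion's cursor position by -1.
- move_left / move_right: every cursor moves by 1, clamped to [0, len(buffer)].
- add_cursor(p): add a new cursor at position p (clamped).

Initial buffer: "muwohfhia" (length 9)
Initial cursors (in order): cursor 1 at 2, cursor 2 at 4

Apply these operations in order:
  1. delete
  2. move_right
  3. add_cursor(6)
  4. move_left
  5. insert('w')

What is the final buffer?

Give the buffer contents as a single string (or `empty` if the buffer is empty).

After op 1 (delete): buffer="mwhfhia" (len 7), cursors c1@1 c2@2, authorship .......
After op 2 (move_right): buffer="mwhfhia" (len 7), cursors c1@2 c2@3, authorship .......
After op 3 (add_cursor(6)): buffer="mwhfhia" (len 7), cursors c1@2 c2@3 c3@6, authorship .......
After op 4 (move_left): buffer="mwhfhia" (len 7), cursors c1@1 c2@2 c3@5, authorship .......
After op 5 (insert('w')): buffer="mwwwhfhwia" (len 10), cursors c1@2 c2@4 c3@8, authorship .1.2...3..

Answer: mwwwhfhwia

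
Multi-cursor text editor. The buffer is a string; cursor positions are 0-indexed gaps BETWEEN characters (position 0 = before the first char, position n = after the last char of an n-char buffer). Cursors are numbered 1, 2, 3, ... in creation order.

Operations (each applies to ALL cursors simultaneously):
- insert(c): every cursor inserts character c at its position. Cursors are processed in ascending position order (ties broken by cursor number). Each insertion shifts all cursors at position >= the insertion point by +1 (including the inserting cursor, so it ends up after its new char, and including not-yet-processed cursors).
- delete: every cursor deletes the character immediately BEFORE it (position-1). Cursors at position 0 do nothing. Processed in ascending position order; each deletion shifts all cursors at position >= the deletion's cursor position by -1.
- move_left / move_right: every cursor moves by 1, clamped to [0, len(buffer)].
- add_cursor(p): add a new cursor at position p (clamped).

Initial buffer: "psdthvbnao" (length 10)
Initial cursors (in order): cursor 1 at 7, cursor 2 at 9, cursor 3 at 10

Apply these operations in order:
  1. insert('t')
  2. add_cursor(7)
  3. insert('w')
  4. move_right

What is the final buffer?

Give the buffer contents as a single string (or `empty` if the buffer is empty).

After op 1 (insert('t')): buffer="psdthvbtnatot" (len 13), cursors c1@8 c2@11 c3@13, authorship .......1..2.3
After op 2 (add_cursor(7)): buffer="psdthvbtnatot" (len 13), cursors c4@7 c1@8 c2@11 c3@13, authorship .......1..2.3
After op 3 (insert('w')): buffer="psdthvbwtwnatwotw" (len 17), cursors c4@8 c1@10 c2@14 c3@17, authorship .......411..22.33
After op 4 (move_right): buffer="psdthvbwtwnatwotw" (len 17), cursors c4@9 c1@11 c2@15 c3@17, authorship .......411..22.33

Answer: psdthvbwtwnatwotw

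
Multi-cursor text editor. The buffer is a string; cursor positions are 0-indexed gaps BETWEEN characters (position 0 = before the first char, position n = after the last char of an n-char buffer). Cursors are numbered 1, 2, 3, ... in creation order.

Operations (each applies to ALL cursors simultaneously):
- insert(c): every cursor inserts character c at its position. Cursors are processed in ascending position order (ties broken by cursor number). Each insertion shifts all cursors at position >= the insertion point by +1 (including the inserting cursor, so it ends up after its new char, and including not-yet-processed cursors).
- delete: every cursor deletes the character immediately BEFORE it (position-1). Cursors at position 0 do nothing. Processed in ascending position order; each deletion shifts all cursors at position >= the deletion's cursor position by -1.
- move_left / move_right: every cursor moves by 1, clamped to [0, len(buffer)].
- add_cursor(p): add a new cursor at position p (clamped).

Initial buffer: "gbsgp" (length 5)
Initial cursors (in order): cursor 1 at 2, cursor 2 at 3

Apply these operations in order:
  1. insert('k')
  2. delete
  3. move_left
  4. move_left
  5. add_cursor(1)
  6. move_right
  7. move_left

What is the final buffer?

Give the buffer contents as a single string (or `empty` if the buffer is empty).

After op 1 (insert('k')): buffer="gbkskgp" (len 7), cursors c1@3 c2@5, authorship ..1.2..
After op 2 (delete): buffer="gbsgp" (len 5), cursors c1@2 c2@3, authorship .....
After op 3 (move_left): buffer="gbsgp" (len 5), cursors c1@1 c2@2, authorship .....
After op 4 (move_left): buffer="gbsgp" (len 5), cursors c1@0 c2@1, authorship .....
After op 5 (add_cursor(1)): buffer="gbsgp" (len 5), cursors c1@0 c2@1 c3@1, authorship .....
After op 6 (move_right): buffer="gbsgp" (len 5), cursors c1@1 c2@2 c3@2, authorship .....
After op 7 (move_left): buffer="gbsgp" (len 5), cursors c1@0 c2@1 c3@1, authorship .....

Answer: gbsgp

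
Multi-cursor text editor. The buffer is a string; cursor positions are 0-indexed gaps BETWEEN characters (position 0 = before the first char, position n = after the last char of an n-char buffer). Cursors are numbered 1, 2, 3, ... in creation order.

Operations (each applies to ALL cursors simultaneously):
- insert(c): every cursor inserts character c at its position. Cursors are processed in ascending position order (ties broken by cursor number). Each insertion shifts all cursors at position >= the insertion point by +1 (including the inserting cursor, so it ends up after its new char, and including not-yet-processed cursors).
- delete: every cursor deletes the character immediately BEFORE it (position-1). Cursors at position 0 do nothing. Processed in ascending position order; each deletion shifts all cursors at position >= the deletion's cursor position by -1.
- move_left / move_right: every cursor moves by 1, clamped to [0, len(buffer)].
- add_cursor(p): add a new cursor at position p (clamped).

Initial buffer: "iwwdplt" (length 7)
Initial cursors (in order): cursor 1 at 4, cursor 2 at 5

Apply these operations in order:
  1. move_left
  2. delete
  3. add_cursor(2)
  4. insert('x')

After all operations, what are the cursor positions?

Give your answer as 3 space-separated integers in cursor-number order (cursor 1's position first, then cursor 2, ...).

Answer: 5 5 5

Derivation:
After op 1 (move_left): buffer="iwwdplt" (len 7), cursors c1@3 c2@4, authorship .......
After op 2 (delete): buffer="iwplt" (len 5), cursors c1@2 c2@2, authorship .....
After op 3 (add_cursor(2)): buffer="iwplt" (len 5), cursors c1@2 c2@2 c3@2, authorship .....
After op 4 (insert('x')): buffer="iwxxxplt" (len 8), cursors c1@5 c2@5 c3@5, authorship ..123...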